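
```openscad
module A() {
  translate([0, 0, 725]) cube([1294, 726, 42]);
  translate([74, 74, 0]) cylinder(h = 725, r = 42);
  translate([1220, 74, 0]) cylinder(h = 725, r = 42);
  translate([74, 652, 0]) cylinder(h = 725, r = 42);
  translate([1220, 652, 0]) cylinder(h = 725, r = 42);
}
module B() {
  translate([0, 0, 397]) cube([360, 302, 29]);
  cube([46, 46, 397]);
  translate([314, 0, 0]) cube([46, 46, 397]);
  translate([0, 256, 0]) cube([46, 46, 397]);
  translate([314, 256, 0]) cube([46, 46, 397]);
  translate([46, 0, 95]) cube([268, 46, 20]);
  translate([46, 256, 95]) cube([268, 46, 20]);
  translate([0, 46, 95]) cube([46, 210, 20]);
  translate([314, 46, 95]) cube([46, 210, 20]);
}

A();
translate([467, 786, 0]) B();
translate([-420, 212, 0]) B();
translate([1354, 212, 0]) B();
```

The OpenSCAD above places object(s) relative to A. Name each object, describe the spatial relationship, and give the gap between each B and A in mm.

A is a table. B is a stool. Three stools sit around the table at the +y, −x, +x sides. The gap between each stool and the table is 60 mm.

Each stool's nearest face is 60 mm from the table's bounding box.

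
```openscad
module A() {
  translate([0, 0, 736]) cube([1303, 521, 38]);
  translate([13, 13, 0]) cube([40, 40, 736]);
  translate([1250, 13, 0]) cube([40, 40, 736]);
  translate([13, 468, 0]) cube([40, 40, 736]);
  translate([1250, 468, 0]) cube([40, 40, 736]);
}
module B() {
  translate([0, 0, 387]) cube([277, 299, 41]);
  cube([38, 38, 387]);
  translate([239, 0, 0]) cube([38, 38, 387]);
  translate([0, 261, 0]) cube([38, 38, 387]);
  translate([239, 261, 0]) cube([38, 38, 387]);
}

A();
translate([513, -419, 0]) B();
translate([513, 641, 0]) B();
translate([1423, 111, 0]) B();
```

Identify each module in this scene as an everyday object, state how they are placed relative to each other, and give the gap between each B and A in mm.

Each stool's nearest face is 120 mm from the table's bounding box.

A is a table. B is a stool. Three stools sit around the table at the −y, +y, +x sides. The gap between each stool and the table is 120 mm.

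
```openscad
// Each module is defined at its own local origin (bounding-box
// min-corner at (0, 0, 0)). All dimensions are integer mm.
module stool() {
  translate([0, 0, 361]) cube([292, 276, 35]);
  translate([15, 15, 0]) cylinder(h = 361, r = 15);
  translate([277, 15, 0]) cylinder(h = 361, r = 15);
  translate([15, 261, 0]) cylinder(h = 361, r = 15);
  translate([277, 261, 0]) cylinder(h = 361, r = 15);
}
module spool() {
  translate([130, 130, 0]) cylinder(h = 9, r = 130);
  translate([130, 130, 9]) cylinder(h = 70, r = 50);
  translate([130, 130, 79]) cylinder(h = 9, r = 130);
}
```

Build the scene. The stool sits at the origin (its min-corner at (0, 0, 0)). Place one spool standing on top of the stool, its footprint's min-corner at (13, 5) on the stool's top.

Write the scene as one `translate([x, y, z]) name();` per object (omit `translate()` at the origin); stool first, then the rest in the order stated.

stool();
translate([13, 5, 396]) spool();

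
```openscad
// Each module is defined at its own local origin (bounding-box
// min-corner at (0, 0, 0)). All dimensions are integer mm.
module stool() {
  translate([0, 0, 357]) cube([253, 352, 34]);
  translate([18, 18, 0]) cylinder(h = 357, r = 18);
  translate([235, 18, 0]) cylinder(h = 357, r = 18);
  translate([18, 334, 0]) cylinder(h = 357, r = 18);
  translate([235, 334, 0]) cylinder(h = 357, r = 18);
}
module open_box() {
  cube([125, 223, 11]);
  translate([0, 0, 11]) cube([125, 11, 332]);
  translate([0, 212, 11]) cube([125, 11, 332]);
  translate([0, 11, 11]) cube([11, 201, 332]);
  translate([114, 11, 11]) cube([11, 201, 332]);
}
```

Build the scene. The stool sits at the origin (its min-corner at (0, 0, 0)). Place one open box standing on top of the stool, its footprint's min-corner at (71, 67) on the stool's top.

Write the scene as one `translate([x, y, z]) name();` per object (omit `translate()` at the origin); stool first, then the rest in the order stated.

stool();
translate([71, 67, 391]) open_box();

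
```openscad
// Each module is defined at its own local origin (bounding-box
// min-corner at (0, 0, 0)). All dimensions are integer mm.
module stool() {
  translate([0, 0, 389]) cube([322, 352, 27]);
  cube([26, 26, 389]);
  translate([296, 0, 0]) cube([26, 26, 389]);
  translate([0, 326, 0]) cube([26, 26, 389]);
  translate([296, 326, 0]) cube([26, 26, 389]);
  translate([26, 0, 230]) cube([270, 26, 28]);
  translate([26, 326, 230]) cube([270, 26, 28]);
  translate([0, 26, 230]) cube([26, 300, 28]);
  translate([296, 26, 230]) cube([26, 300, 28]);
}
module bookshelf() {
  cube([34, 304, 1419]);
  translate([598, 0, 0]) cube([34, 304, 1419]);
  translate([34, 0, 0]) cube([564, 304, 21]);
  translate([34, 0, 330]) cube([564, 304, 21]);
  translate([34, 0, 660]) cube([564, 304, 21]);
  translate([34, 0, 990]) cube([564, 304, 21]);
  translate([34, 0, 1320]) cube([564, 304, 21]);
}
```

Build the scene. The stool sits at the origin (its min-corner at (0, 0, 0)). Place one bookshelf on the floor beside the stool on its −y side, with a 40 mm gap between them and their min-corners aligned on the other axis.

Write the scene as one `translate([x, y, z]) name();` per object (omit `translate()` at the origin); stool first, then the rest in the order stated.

stool();
translate([0, -344, 0]) bookshelf();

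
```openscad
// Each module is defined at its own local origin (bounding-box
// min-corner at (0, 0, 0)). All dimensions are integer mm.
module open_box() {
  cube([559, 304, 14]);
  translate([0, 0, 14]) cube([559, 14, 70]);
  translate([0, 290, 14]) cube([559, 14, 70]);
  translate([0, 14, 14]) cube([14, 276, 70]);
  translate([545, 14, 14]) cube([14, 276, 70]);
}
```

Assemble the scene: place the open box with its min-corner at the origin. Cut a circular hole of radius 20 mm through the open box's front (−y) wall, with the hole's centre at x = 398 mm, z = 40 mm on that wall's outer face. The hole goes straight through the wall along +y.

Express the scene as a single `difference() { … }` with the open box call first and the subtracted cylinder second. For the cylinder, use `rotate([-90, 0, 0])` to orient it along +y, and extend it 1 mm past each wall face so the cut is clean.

difference() {
  open_box();
  translate([398, -1, 40]) rotate([-90, 0, 0]) cylinder(h = 16, r = 20);
}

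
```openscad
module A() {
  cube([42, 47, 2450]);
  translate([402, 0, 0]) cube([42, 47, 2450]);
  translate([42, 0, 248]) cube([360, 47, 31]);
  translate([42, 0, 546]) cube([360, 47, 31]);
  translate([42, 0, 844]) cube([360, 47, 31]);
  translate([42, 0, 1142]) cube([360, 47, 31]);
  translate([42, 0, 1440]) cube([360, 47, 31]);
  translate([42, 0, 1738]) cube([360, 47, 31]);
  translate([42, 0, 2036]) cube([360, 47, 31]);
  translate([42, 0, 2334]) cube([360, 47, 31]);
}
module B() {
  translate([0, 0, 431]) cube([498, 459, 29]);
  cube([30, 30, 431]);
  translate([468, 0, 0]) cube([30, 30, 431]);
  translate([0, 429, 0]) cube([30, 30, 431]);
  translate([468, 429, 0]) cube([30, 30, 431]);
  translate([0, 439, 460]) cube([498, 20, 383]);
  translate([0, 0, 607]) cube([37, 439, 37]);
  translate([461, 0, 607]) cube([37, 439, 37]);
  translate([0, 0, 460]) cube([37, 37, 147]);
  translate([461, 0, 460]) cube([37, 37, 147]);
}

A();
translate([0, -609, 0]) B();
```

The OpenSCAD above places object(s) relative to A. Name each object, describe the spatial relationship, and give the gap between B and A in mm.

A is a ladder. B is a chair. The chair is on the floor beside the ladder on its −y side. The gap between the chair and the ladder is 150 mm.

The chair's nearest face is 150 mm from the ladder's −y face.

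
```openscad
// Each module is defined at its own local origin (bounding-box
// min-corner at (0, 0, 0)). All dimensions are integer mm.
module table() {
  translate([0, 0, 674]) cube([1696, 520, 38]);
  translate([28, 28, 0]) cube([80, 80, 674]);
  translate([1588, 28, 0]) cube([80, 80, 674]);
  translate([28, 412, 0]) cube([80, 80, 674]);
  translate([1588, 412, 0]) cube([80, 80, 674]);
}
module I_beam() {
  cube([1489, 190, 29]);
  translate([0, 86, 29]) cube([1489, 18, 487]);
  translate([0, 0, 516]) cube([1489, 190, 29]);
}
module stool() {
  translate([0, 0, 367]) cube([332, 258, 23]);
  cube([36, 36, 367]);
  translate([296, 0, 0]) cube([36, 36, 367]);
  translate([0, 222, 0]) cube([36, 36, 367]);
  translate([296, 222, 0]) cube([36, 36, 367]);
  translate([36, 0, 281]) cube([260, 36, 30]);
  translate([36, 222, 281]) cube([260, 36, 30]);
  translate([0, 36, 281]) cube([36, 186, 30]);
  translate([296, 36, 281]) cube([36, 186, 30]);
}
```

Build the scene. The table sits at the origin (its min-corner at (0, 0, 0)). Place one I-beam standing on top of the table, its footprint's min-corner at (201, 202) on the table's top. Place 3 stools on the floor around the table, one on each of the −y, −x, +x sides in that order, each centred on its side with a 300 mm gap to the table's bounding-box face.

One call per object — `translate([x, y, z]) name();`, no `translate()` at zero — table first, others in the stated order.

table();
translate([201, 202, 712]) I_beam();
translate([682, -558, 0]) stool();
translate([-632, 131, 0]) stool();
translate([1996, 131, 0]) stool();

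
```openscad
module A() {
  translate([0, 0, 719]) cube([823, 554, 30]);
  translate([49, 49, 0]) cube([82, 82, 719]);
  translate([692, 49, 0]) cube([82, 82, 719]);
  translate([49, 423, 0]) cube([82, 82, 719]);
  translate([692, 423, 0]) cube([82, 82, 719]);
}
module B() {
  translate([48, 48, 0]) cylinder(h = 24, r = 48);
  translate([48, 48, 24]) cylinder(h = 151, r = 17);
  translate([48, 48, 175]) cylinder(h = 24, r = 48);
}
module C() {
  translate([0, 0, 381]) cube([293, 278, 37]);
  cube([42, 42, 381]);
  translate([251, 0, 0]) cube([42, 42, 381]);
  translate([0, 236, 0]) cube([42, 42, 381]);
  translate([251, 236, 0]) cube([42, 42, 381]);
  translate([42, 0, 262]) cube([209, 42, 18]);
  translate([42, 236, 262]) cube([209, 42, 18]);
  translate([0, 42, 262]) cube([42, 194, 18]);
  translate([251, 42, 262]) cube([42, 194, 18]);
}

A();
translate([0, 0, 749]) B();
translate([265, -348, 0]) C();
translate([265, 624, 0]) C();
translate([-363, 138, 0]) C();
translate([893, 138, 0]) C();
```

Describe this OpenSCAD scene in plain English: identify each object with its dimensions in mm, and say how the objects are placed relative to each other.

A is a table with a 823×554 mm rectangular top, 30 mm thick, top surface at z = 749 mm, supported by four 82×82 mm square legs, each inset 49 mm from the nearest pair of top edges, running from the floor.

B is a spool: two coaxial disc flanges of radius 48 mm and thickness 24 mm, joined by a core cylinder of radius 17 mm and height 151 mm. The lower flange rests on z = 0 and the three cylinders share a vertical axis.

C is a four-legged stool. The seat is 293×278 mm, 37 mm thick, top at z = 418 mm. It stands on four square legs, each 42×42 mm in cross-section, from z = 0 to the seat underside, each flush with a corner of the seat. Four stretchers, 42 mm wide and 18 mm tall, connect adjacent legs with their undersides at z = 262 mm, each running between the inner faces of the legs it joins and aligned with the legs' outer faces on the other axis.

The spool is on top of the table. Four stools sit around the table at the −y, +y, −x, +x sides.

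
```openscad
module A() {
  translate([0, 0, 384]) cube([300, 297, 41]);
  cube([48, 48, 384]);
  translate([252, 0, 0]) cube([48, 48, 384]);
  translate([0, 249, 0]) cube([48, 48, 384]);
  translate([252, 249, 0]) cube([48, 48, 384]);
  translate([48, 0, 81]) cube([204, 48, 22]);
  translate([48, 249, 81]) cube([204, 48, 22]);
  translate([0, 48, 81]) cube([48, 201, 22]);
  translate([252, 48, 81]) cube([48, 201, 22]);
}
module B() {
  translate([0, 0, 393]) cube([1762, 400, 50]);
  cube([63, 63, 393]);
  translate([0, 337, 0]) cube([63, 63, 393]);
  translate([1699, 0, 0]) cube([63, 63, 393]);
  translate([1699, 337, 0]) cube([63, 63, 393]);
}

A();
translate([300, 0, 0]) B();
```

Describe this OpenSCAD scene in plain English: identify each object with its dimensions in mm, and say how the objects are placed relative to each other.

A is a simple wooden stool: a rectangular seat 300 mm (x) by 297 mm (y), 41 mm thick, top face at z = 425 mm, on four square legs, each 48×48 mm in cross-section. The legs rest on z = 0, each flush with a corner of the seat. Four stretchers, 48 mm wide and 22 mm tall, connect adjacent legs with their undersides at z = 81 mm, each running between the inner faces of the legs it joins and aligned with the legs' outer faces on the other axis.

B is a long wooden bench with a 1762 mm (x) × 400 mm (y) seat, 50 mm thick, its top surface 443 mm above the floor. Four 63 mm square legs at the seat corners, flush with the edges, run from z = 0 to the seat underside.

The bench is against the stool's +x side, with their −y faces flush.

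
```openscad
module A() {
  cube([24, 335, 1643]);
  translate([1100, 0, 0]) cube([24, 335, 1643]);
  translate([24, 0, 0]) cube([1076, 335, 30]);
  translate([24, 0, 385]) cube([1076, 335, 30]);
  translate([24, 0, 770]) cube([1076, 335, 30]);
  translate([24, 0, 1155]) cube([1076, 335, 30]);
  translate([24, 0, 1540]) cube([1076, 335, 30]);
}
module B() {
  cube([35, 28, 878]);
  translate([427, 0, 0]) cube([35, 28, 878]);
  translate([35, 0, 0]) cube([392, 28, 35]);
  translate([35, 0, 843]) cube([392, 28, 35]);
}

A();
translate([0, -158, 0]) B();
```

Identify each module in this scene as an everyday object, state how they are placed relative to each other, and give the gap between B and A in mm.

The picture frame's nearest face is 130 mm from the bookshelf's −y face.

A is a bookshelf. B is a picture frame. The picture frame is on the floor beside the bookshelf on its −y side. The gap between the picture frame and the bookshelf is 130 mm.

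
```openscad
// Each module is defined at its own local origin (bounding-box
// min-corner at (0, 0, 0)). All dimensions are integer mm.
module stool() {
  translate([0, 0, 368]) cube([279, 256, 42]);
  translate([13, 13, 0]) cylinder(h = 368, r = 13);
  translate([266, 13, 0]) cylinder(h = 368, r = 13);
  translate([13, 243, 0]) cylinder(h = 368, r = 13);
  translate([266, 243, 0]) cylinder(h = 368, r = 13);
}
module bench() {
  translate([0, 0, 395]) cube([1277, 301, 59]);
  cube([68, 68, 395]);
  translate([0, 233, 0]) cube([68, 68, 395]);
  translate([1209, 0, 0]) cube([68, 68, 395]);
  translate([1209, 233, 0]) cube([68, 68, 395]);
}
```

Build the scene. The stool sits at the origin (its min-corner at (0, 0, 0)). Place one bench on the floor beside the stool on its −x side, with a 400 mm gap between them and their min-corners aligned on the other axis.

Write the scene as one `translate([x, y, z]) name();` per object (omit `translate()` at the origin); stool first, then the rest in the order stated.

stool();
translate([-1677, 0, 0]) bench();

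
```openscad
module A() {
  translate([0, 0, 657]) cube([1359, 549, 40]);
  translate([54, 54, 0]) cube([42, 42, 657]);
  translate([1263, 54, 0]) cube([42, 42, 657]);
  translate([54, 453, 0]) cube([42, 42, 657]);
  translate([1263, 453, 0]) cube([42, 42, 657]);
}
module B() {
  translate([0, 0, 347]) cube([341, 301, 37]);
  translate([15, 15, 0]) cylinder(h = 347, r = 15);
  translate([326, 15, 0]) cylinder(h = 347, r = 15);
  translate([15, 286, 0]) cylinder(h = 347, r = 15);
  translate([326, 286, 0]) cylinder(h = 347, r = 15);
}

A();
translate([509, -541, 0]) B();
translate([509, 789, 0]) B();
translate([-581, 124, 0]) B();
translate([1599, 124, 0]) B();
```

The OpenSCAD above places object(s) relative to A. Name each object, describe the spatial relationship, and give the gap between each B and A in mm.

Each stool's nearest face is 240 mm from the table's bounding box.

A is a table. B is a stool. Four stools sit around the table at the −y, +y, −x, +x sides. The gap between each stool and the table is 240 mm.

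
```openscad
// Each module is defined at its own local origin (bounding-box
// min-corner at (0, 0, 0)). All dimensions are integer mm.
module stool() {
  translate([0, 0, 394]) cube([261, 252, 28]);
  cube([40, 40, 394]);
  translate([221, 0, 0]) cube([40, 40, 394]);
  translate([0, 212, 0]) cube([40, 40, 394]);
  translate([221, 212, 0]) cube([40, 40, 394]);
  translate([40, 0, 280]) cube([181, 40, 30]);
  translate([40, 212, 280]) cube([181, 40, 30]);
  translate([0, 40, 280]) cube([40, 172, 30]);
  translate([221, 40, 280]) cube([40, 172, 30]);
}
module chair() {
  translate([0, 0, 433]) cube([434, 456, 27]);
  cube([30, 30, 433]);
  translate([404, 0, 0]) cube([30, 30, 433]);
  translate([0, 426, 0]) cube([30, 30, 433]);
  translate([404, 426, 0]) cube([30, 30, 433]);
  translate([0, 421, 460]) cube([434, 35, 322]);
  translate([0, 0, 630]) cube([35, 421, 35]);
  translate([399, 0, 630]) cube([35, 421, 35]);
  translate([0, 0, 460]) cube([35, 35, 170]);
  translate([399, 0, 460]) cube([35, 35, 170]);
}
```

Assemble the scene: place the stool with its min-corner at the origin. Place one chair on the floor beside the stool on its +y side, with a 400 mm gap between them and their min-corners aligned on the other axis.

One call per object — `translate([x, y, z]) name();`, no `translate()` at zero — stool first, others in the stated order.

stool();
translate([0, 652, 0]) chair();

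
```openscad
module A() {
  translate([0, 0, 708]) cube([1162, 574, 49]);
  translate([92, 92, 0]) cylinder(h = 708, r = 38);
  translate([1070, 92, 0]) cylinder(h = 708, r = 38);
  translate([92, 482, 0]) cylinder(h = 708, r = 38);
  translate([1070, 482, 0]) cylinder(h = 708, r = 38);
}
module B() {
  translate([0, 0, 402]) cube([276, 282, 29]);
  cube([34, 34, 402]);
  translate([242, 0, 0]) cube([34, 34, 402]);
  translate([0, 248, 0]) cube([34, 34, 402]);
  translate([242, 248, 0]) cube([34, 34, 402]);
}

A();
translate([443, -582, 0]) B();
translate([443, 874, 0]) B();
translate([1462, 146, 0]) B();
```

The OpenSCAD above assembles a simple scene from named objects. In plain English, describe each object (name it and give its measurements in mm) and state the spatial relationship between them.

A is a rectangular dining table. The top is 1162×574×49 mm with its upper surface at z = 757 mm. It stands on four round legs of 76 mm diameter, each leg's bounding box inset 54 mm from the nearest pair of top edges, running from the floor to the underside of the top.

B is a four-legged stool. The seat is a 276×282×29 mm slab whose top surface is at z = 431 mm; four square legs, each 34×34 mm in cross-section, run from the floor (z = 0) to the underside of the seat, each flush with a corner of the seat.

Three stools sit around the table at the −y, +y, +x sides.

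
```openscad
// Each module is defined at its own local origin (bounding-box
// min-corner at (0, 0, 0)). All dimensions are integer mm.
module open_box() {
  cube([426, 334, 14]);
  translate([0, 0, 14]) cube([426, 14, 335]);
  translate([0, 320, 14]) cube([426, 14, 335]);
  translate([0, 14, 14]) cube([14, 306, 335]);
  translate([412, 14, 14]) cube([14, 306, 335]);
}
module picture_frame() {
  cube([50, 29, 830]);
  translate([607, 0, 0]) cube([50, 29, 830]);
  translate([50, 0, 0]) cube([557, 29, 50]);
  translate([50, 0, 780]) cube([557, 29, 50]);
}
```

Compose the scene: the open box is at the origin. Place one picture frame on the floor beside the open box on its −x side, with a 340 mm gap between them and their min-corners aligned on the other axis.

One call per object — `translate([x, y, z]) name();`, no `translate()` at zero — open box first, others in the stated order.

open_box();
translate([-997, 0, 0]) picture_frame();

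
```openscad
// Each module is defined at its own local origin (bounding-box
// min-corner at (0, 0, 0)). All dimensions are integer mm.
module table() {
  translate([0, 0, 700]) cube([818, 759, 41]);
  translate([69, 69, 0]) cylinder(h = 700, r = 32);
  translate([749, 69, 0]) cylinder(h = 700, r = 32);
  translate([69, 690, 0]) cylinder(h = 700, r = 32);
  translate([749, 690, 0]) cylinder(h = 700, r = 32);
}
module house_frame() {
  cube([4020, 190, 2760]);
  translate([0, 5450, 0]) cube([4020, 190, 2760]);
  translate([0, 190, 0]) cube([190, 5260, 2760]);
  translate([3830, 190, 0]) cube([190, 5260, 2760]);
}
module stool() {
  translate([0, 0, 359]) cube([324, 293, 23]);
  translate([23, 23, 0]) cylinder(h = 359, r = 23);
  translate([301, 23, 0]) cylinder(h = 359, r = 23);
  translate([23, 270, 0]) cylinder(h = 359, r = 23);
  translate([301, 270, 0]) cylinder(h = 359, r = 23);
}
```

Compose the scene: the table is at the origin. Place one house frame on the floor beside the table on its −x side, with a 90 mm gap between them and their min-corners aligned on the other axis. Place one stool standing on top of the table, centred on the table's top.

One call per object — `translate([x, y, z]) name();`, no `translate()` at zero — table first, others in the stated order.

table();
translate([-4110, 0, 0]) house_frame();
translate([247, 233, 741]) stool();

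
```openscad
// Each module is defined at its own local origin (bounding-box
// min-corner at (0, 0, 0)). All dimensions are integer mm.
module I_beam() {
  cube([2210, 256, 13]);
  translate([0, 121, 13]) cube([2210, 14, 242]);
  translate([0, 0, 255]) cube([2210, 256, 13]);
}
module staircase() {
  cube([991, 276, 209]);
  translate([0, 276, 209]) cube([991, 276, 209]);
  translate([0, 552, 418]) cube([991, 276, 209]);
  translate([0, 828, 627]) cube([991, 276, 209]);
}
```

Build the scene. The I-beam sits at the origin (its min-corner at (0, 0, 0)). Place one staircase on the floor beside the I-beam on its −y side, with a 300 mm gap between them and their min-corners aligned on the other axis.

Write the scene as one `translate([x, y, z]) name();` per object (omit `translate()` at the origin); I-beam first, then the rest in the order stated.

I_beam();
translate([0, -1404, 0]) staircase();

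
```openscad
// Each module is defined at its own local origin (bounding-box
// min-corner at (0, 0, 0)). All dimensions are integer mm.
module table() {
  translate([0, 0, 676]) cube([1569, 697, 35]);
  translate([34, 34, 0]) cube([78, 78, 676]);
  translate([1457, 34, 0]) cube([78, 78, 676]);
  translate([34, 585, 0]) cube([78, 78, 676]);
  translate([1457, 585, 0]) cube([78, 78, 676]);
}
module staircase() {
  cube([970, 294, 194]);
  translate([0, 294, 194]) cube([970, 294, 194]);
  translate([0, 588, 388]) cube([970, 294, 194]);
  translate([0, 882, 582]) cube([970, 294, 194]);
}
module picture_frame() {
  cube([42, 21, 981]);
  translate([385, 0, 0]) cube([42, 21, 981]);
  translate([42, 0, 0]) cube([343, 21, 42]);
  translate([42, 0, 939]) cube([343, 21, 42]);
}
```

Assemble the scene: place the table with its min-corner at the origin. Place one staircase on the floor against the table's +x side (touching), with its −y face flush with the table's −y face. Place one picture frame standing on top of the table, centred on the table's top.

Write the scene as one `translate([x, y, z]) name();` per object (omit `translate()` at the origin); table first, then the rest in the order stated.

table();
translate([1569, 0, 0]) staircase();
translate([571, 338, 711]) picture_frame();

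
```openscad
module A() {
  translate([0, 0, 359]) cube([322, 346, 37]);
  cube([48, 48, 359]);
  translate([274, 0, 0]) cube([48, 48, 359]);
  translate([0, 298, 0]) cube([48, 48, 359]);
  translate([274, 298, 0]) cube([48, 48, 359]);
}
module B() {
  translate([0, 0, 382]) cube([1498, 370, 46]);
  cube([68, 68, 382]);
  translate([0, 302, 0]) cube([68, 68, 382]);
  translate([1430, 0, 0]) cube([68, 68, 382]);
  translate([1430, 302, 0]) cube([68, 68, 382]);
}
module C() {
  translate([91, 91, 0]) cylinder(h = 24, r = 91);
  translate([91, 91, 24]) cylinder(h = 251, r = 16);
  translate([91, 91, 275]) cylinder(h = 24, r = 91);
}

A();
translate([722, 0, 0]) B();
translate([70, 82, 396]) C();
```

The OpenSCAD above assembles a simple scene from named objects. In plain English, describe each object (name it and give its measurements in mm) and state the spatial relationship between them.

A is a four-legged stool. The seat is a 322×346×37 mm slab whose top surface is at z = 396 mm; four square legs, each 48×48 mm in cross-section, run from the floor (z = 0) to the underside of the seat, each flush with a corner of the seat.

B is a long wooden bench with a 1498 mm (x) × 370 mm (y) seat, 46 mm thick, its top surface 428 mm above the floor. Four 68 mm square legs at the seat corners, flush with the edges, run from z = 0 to the seat underside.

C is a spool: two coaxial disc flanges of radius 91 mm and thickness 24 mm, joined by a core cylinder of radius 16 mm and height 251 mm. The lower flange rests on z = 0 and the three cylinders share a vertical axis.

The bench is on the floor beside the stool on its +x side. The spool is on top of the stool, centred.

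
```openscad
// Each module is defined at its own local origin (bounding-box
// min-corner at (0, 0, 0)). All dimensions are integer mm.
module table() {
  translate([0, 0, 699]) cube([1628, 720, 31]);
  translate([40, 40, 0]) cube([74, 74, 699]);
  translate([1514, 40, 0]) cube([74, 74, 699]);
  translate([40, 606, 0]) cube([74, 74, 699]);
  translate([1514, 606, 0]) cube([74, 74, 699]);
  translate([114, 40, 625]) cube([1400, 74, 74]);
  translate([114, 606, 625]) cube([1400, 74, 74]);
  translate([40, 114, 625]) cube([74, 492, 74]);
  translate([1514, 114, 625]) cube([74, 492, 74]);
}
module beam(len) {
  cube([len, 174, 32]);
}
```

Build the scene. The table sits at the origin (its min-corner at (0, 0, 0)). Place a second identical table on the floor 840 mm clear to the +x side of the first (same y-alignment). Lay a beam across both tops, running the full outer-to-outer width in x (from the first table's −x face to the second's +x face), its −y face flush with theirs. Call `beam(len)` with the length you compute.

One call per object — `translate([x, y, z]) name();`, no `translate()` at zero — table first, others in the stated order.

table();
translate([2468, 0, 0]) table();
translate([0, 0, 730]) beam(4096);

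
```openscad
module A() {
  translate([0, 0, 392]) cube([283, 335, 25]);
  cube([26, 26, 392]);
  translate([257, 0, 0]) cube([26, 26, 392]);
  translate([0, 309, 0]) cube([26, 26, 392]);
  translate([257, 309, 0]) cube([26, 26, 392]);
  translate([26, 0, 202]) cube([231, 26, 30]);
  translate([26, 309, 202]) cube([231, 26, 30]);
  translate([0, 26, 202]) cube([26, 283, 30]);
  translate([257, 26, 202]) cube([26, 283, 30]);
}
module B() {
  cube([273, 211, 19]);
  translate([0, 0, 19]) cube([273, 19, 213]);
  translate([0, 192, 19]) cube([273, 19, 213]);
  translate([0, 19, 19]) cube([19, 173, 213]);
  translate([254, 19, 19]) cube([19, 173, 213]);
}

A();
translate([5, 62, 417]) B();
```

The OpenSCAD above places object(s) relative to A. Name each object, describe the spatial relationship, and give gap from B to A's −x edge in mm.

The open box's min-x is at 5; the stool's min-x is 0; gap = 5 mm.

A is a stool. B is an open box. The open box is on top of the stool, centred. The gap from the open box to the stool's −x edge is 5 mm.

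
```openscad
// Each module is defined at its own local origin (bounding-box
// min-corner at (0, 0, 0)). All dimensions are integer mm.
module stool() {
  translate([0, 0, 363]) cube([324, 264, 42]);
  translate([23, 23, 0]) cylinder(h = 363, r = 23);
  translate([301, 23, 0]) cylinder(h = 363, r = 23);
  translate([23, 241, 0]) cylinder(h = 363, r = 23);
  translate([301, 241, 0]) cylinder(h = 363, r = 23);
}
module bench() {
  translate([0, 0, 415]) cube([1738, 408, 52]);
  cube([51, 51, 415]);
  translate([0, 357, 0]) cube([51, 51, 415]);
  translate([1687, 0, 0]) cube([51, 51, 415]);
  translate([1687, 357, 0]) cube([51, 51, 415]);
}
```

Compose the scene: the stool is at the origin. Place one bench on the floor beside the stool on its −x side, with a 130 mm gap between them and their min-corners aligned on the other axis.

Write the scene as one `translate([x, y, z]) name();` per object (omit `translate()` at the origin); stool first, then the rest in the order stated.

stool();
translate([-1868, 0, 0]) bench();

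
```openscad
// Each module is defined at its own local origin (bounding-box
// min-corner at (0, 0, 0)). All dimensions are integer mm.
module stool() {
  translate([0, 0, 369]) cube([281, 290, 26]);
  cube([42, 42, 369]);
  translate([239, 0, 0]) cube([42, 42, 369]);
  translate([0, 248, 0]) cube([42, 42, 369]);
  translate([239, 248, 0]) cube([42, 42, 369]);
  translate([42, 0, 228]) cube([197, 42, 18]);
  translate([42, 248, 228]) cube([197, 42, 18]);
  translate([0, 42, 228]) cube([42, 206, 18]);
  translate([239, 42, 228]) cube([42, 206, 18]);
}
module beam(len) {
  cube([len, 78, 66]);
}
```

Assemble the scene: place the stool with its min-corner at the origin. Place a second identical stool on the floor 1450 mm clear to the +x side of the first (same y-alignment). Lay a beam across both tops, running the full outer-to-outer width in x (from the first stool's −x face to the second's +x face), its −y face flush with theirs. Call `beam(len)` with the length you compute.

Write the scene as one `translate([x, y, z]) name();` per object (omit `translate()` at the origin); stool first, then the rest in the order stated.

stool();
translate([1731, 0, 0]) stool();
translate([0, 0, 395]) beam(2012);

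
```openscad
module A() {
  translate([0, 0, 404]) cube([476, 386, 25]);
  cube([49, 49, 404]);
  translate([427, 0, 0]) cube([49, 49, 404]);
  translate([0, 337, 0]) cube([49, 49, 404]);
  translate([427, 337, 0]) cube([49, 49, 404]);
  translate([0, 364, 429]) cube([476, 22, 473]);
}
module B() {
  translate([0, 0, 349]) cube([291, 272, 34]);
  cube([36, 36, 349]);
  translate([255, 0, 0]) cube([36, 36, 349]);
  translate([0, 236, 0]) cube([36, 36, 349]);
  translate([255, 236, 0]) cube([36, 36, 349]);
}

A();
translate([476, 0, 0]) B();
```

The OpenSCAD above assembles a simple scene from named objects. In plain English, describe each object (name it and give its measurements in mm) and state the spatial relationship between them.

A is a chair: 476×386 mm seat, 25 mm thick, top at z = 429 mm, on four 49 mm square corner legs flush with the seat edges. A 22 mm thick backrest slab spans the full seat width, extending 473 mm above the seat top, its back face flush with the seat's +y edge.

B is a four-legged stool. The seat is a 291×272×34 mm slab whose top surface is at z = 383 mm; four square legs, each 36×36 mm in cross-section, run from the floor (z = 0) to the underside of the seat, each flush with a corner of the seat.

The stool is against the chair's +x side, with their −y faces flush.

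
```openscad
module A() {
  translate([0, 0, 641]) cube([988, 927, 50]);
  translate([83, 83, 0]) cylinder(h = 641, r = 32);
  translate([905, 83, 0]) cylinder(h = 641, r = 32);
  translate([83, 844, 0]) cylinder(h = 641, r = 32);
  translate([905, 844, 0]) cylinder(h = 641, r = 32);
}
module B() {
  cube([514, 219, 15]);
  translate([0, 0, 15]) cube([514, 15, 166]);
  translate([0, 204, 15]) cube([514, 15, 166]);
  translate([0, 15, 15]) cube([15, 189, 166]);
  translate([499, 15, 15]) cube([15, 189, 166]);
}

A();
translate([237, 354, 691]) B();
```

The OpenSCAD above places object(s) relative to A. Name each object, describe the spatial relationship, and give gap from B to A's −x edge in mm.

The open box's min-x is at 237; the table's min-x is 0; gap = 237 mm.

A is a table. B is an open box. The open box is on top of the table, centred. The gap from the open box to the table's −x edge is 237 mm.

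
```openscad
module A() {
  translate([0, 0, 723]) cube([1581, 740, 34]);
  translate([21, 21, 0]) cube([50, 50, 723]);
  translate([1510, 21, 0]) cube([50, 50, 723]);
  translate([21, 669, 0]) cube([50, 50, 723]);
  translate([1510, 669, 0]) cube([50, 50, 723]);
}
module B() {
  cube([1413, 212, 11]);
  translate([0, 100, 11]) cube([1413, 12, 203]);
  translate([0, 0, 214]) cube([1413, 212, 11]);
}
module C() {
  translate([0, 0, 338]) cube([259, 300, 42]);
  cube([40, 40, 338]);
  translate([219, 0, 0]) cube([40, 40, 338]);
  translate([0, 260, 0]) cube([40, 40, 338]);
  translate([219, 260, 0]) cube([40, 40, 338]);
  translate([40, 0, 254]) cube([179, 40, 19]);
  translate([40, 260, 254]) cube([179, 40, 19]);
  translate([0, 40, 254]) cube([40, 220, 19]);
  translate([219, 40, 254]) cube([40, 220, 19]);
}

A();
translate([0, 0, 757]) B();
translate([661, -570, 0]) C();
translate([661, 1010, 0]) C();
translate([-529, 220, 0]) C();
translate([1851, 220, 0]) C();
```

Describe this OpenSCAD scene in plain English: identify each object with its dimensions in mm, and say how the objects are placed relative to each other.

A is a table: top 1581 mm (x) × 740 mm (y), 34 mm thick, upper face at z = 757 mm, on four 50×50 mm square legs, each inset 21 mm from the nearest pair of top edges, running from z = 0 to the bottom of the top.

B is an I-beam lying along x, 1413 mm long. Overall section height 225 mm. Two flanges 212 mm wide (y) and 11 mm thick, one on the floor and one at the top; a web 12 mm thick runs between them, centred on the flange width.

C is a four-legged stool. The seat is a 259×300×42 mm slab whose top surface is at z = 380 mm; four square legs, each 40×40 mm in cross-section, run from the floor (z = 0) to the underside of the seat, each flush with a corner of the seat. Four stretchers, 40 mm wide and 19 mm tall, connect adjacent legs with their undersides at z = 254 mm, each running between the inner faces of the legs it joins and aligned with the legs' outer faces on the other axis.

The I-beam is on top of the table. Four stools sit around the table at the −y, +y, −x, +x sides.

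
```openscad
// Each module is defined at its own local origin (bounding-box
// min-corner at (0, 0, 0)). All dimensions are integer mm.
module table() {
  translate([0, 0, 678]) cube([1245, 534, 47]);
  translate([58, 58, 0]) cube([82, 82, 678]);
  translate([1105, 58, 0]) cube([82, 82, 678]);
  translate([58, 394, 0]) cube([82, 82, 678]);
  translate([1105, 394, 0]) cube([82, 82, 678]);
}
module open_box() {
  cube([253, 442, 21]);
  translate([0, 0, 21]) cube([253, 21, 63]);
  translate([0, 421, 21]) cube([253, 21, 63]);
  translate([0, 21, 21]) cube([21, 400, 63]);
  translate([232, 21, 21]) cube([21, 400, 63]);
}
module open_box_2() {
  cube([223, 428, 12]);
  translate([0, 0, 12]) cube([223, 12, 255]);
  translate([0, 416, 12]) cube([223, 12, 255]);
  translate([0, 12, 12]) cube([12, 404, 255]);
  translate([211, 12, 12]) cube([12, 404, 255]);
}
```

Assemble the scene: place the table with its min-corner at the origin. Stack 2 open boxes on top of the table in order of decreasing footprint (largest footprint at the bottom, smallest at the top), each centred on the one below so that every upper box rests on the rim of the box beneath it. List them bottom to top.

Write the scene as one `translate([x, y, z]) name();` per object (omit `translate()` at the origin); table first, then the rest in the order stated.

table();
translate([496, 46, 725]) open_box();
translate([511, 53, 809]) open_box_2();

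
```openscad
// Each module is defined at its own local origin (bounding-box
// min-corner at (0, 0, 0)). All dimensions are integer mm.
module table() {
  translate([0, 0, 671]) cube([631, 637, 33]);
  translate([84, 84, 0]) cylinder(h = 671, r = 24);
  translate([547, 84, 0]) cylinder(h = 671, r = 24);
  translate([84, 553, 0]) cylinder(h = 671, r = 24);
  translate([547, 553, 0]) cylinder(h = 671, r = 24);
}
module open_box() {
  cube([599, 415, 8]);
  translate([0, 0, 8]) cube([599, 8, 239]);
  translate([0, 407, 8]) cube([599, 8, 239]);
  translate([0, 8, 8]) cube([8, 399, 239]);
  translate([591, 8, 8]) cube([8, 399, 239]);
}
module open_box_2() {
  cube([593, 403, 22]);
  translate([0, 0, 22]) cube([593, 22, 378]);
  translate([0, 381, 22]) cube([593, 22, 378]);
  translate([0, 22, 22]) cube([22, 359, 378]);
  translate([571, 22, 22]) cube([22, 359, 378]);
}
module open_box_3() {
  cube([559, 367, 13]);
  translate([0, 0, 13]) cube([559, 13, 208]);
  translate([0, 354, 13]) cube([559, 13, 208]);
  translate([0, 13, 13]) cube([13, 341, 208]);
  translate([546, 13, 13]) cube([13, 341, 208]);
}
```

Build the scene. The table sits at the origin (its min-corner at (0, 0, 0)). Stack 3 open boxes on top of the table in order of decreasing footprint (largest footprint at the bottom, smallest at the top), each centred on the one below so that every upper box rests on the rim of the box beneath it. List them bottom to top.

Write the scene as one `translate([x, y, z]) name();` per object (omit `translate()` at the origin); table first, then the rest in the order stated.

table();
translate([16, 111, 704]) open_box();
translate([19, 117, 951]) open_box_2();
translate([36, 135, 1351]) open_box_3();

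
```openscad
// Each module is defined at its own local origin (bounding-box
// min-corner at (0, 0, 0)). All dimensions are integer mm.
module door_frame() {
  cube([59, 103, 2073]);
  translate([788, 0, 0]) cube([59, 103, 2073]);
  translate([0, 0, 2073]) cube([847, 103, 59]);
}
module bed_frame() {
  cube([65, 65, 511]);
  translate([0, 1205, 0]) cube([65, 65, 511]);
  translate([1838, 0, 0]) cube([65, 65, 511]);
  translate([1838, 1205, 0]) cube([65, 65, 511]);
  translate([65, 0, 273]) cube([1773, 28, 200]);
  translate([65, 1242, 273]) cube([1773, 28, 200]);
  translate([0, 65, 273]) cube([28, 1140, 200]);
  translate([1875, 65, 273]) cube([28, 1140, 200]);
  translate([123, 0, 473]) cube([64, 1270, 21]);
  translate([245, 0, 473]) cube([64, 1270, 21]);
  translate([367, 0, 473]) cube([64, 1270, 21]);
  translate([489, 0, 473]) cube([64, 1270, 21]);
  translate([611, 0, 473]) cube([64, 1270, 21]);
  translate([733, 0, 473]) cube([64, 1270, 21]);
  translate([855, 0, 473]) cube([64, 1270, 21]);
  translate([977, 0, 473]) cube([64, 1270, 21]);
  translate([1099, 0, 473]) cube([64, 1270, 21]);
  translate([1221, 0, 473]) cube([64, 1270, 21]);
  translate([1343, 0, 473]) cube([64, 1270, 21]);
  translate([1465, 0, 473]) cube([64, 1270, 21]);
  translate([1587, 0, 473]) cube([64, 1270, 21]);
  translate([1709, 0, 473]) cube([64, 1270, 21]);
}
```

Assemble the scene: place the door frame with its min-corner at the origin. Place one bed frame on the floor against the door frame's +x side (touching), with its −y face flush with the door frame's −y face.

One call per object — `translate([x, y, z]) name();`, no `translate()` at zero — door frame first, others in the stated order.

door_frame();
translate([847, 0, 0]) bed_frame();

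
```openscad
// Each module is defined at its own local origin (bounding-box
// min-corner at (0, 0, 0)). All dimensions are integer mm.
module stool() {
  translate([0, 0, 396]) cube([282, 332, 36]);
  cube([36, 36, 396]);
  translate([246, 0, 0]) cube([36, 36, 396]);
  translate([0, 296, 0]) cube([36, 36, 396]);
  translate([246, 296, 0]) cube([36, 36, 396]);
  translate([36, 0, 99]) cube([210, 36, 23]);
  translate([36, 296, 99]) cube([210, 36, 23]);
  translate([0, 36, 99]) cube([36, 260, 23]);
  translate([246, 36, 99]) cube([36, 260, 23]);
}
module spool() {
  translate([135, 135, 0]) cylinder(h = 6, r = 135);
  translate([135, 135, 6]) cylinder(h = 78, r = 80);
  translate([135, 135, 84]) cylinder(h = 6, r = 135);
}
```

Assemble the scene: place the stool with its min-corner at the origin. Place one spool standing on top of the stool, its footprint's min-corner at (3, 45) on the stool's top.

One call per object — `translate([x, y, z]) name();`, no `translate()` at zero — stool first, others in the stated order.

stool();
translate([3, 45, 432]) spool();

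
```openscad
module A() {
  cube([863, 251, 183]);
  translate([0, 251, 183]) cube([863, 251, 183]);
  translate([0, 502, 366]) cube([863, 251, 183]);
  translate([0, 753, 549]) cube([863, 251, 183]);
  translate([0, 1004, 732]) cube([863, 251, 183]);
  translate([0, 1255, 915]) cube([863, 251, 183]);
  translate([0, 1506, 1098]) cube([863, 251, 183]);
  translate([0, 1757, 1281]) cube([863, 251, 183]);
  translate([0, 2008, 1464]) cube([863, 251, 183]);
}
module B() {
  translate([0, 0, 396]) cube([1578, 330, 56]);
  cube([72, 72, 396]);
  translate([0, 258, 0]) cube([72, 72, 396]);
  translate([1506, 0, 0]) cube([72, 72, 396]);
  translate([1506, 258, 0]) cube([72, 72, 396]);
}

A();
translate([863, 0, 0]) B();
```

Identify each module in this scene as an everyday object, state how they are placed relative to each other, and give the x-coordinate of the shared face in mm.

A is a staircase. B is a bench. The bench is against the staircase's +x side, with their −y faces flush. The x-coordinate of the shared face is 863 mm.

The staircase's +x face and the bench's −x face are both at x = 863 mm.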